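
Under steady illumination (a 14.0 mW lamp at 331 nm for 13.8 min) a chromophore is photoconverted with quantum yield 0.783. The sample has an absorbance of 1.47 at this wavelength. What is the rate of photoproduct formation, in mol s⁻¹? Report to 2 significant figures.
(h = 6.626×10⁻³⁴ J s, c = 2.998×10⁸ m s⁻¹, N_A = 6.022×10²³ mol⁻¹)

2.9×10⁻⁸ mol s⁻¹

Photon energy at 331 nm: hc/λ = (6.626×10⁻³⁴)(2.998×10⁸)/(331×10⁻⁹) = 6.001×10⁻¹⁹ J.
Energy delivered: (14.0 mW)(828 s) = 11.59 J.
Photons incident: 11.59 / 6.001×10⁻¹⁹ = 1.931×10¹⁹, i.e. 1.931×10¹⁹/6.022×10²³ = 3.207×10⁻⁵ mol.
Fraction absorbed: 1 − 10^(−1.47) = 0.9661.
Photons absorbed: 0.9661 × 3.207×10⁻⁵ = 3.098×10⁻⁵ mol.
Product formed: 0.783 × 3.098×10⁻⁵ = 2.426×10⁻⁵ mol.
Rate: 2.426×10⁻⁵ / 828 s = 2.9×10⁻⁸ mol s⁻¹.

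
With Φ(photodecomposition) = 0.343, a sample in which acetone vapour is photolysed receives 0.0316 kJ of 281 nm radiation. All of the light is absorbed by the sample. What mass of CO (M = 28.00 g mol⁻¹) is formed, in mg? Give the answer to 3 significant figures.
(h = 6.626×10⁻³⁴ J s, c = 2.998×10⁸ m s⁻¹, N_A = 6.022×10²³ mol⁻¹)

0.713 mg

Photon energy at 281 nm: hc/λ = (6.626×10⁻³⁴)(2.998×10⁸)/(281×10⁻⁹) = 7.069×10⁻¹⁹ J.
Incident energy: 0.0316 kJ = 31.6 J.
Photons incident: 31.6 / 7.069×10⁻¹⁹ = 4.470×10¹⁹, i.e. 4.470×10¹⁹/6.022×10²³ = 7.423×10⁻⁵ mol.
Product: Φ × n_abs = 0.343 × 7.423×10⁻⁵ = 2.546×10⁻⁵ mol.
Mass: 2.546×10⁻⁵ × 28.00 = 7.129×10⁻⁴ g = 0.713 mg.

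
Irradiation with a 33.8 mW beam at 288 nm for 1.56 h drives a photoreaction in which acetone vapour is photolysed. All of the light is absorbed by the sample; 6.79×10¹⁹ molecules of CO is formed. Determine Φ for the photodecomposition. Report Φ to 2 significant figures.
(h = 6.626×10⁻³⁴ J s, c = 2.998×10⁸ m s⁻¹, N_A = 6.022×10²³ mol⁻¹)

Product: 6.79×10¹⁹ / 6.022×10²³ = 1.128×10⁻⁴ mol.
Photon energy at 288 nm: hc/λ = (6.626×10⁻³⁴)(2.998×10⁸)/(288×10⁻⁹) = 6.897×10⁻¹⁹ J.
Energy delivered: (33.8 mW)(5616 s) = 189.8 J.
Photons incident: 189.8 / 6.897×10⁻¹⁹ = 2.752×10²⁰, i.e. 2.752×10²⁰/6.022×10²³ = 4.570×10⁻⁴ mol.
Φ = 1.128×10⁻⁴ mol / 4.570×10⁻⁴ mol photons = 0.25.

Φ = 0.25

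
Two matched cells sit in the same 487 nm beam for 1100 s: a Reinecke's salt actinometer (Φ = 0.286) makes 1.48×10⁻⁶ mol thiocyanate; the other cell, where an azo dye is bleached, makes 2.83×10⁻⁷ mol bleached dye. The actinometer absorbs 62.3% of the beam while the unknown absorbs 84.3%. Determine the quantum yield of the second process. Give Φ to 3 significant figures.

Φ = 0.0404

Photons absorbed by the actinometer: 1.48×10⁻⁶ / 0.286 = 5.175×10⁻⁶ mol.
Incident flux: 5.175×10⁻⁶ / 0.623 = 8.307×10⁻⁶ einstein.
Absorbed by unknown: 0.843 × 8.307×10⁻⁶ = 7.003×10⁻⁶ mol.
Φ(unknown) = 2.83×10⁻⁷ / 7.003×10⁻⁶ = 0.0404.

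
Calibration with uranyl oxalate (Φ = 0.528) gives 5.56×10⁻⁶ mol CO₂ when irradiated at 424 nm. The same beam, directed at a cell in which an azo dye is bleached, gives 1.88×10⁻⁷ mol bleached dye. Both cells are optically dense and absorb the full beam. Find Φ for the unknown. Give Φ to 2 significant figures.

Φ = 0.018

Photons absorbed by the actinometer: 5.56×10⁻⁶ / 0.528 = 1.053×10⁻⁵ mol.
Φ(unknown) = 1.88×10⁻⁷ / 1.053×10⁻⁵ = 0.018.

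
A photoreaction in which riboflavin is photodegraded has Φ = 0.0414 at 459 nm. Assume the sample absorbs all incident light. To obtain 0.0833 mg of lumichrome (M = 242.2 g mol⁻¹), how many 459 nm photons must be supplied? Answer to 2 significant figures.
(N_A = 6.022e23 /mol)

5.0e18 photons

Product: 0.0833 mg / 242.2 g mol⁻¹ = 3.439e-7 mol.
Photons that must be absorbed: 3.439e-7 / 0.0414 = 8.307e-6 mol.
Photon count: 8.307e-6 × 6.022e23 = 5.0e18.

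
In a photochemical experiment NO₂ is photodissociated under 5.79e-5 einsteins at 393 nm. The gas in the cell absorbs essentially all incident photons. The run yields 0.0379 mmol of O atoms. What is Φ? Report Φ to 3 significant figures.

Product: 0.0379 mmol = 3.79e-5 mol.
Φ = 3.79e-5 mol / 5.79e-5 mol photons = 0.655.

Φ = 0.655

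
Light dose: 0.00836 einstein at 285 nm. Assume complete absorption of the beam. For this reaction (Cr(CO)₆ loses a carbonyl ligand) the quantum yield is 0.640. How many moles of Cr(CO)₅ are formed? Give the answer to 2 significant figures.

Product: Φ × n_abs = 0.640 × 0.00836 = 0.005350 mol.

0.0054 mol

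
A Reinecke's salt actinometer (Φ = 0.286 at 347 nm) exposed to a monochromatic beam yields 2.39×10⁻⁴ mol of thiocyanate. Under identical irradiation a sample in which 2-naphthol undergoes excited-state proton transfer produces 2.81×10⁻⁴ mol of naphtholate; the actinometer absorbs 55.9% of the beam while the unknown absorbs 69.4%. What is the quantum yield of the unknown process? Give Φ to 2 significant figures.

Photons absorbed by the actinometer: 2.39×10⁻⁴ / 0.286 = 8.357×10⁻⁴ mol.
Incident flux: 8.357×10⁻⁴ / 0.559 = 0.001495 einstein.
Absorbed by unknown: 0.694 × 0.001495 = 0.001038 mol.
Φ(unknown) = 2.81×10⁻⁴ / 0.001038 = 0.27.

Φ = 0.27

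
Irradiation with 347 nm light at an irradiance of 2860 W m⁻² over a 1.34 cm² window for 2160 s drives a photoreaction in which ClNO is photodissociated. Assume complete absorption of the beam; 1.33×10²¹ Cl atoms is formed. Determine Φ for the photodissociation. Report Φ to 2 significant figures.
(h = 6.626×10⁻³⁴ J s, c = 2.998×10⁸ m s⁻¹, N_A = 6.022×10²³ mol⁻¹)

Product: 1.33×10²¹ / 6.022×10²³ = 0.002209 mol.
Photon energy at 347 nm: hc/λ = (6.626×10⁻³⁴)(2.998×10⁸)/(347×10⁻⁹) = 5.725×10⁻¹⁹ J.
Energy delivered: (2860 W m⁻²)(1.34×10⁻⁴ m²)(2160 s) = 827.8 J.
Photons incident: 827.8 / 5.725×10⁻¹⁹ = 1.446×10²¹, i.e. 1.446×10²¹/6.022×10²³ = 0.002401 mol.
Φ = 0.002209 mol / 0.002401 mol photons = 0.92.

Φ = 0.92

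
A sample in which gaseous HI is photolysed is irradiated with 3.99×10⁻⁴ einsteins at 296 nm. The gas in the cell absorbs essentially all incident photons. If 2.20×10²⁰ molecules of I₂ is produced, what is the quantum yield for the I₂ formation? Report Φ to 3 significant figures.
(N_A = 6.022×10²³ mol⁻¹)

Product: 2.20×10²⁰ / 6.022×10²³ = 3.653×10⁻⁴ mol.
Φ = 3.653×10⁻⁴ mol / 3.99×10⁻⁴ mol photons = 0.916.

Φ = 0.916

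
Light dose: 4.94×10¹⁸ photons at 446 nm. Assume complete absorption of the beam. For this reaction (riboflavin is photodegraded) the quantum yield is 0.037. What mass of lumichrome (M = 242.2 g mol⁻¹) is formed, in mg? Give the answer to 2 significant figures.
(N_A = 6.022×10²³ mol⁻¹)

0.074 mg

Moles of photons: 4.94×10¹⁸ / 6.022×10²³ = 8.203×10⁻⁶ mol.
Product: Φ × n_abs = 0.037 × 8.203×10⁻⁶ = 3.035×10⁻⁷ mol.
Mass: 3.035×10⁻⁷ × 242.2 = 7.351×10⁻⁵ g = 0.074 mg.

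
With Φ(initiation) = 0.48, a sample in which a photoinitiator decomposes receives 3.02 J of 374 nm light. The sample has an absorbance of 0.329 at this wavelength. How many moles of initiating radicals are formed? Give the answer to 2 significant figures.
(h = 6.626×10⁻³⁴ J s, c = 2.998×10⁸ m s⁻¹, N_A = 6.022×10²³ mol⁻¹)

2.4×10⁻⁶ mol

Photon energy at 374 nm: hc/λ = (6.626×10⁻³⁴)(2.998×10⁸)/(374×10⁻⁹) = 5.311×10⁻¹⁹ J.
Photons incident: 3.02 / 5.311×10⁻¹⁹ = 5.686×10¹⁸, i.e. 5.686×10¹⁸/6.022×10²³ = 9.442×10⁻⁶ mol.
Fraction absorbed: 1 − 10^(−0.329) = 0.5312.
Photons absorbed: 0.5312 × 9.442×10⁻⁶ = 5.016×10⁻⁶ mol.
Product: Φ × n_abs = 0.48 × 5.016×10⁻⁶ = 2.408×10⁻⁶ mol.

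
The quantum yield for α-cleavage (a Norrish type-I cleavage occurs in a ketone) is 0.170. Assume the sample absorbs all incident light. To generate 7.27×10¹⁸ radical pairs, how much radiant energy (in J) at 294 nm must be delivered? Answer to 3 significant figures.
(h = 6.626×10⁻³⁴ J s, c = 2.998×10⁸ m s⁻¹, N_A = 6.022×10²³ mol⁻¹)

28.9 J

Product: 7.27×10¹⁸ / 6.022×10²³ = 1.207×10⁻⁵ mol.
Photons that must be absorbed: 1.207×10⁻⁵ / 0.170 = 7.100×10⁻⁵ mol.
Photon energy: hc/λ = 6.757×10⁻¹⁹ J; per mole, 4.069×10⁵ J mol⁻¹.
Energy required: 7.100×10⁻⁵ × 4.069×10⁵ = 28.9 J.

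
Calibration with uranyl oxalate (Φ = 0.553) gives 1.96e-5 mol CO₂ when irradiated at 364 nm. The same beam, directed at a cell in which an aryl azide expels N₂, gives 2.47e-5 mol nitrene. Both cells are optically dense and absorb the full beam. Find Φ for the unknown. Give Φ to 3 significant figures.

Photons absorbed by the actinometer: 1.96e-5 / 0.553 = 3.544e-5 mol.
Φ(unknown) = 2.47e-5 / 3.544e-5 = 0.697.

Φ = 0.697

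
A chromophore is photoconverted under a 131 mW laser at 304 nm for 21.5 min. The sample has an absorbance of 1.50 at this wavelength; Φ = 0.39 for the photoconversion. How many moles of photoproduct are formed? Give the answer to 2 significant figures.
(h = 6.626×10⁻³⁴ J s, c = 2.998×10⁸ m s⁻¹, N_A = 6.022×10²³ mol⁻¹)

1.6×10⁻⁴ mol

Photon energy at 304 nm: hc/λ = (6.626×10⁻³⁴)(2.998×10⁸)/(304×10⁻⁹) = 6.534×10⁻¹⁹ J.
Energy delivered: (131 mW)(1290 s) = 169.0 J.
Photons incident: 169.0 / 6.534×10⁻¹⁹ = 2.586×10²⁰, i.e. 2.586×10²⁰/6.022×10²³ = 4.294×10⁻⁴ mol.
Fraction absorbed: 1 − 10^(−1.50) = 0.9684.
Photons absorbed: 0.9684 × 4.294×10⁻⁴ = 4.158×10⁻⁴ mol.
Product: Φ × n_abs = 0.39 × 4.158×10⁻⁴ = 1.622×10⁻⁴ mol.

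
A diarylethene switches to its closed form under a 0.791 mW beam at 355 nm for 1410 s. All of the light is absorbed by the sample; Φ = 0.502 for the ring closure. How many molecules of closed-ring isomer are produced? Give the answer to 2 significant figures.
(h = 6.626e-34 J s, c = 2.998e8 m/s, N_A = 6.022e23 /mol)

Photon energy at 355 nm: hc/λ = (6.626e-34)(2.998e8)/(355e-9) = 5.596e-19 J.
Energy delivered: (0.791 mW)(1410 s) = 1.115 J.
Photons incident: 1.115 / 5.596e-19 = 1.992e18, i.e. 1.992e18/6.022e23 = 3.308e-6 mol.
Product: Φ × n_abs = 0.502 × 3.308e-6 = 1.661e-6 mol.
As a count: 1.661e-6 × 6.022e23 = 1.0e18.

1.0e18 molecules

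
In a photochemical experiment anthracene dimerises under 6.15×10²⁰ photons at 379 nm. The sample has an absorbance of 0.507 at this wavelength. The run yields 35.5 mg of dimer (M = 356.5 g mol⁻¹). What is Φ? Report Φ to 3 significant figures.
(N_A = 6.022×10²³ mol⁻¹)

Product: 35.5 mg / 356.5 g mol⁻¹ = 9.958×10⁻⁵ mol.
Moles of photons: 6.15×10²⁰ / 6.022×10²³ = 0.001021 mol.
Fraction absorbed: 1 − 10^(−0.507) = 0.6888.
Photons absorbed: 0.6888 × 0.001021 = 7.033×10⁻⁴ mol.
Φ = 9.958×10⁻⁵ mol / 7.033×10⁻⁴ mol photons = 0.142.

Φ = 0.142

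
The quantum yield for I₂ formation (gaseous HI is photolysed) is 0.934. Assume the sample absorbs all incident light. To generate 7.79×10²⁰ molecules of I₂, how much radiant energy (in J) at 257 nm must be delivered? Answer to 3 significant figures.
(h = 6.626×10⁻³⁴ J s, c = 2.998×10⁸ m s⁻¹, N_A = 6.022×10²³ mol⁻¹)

Product: 7.79×10²⁰ / 6.022×10²³ = 0.001294 mol.
Photons that must be absorbed: 0.001294 / 0.934 = 0.001385 mol.
Photon energy: hc/λ = 7.729×10⁻¹⁹ J; per mole, 4.654×10⁵ J mol⁻¹.
Energy required: 0.001385 × 4.654×10⁵ = 645 J.

645 J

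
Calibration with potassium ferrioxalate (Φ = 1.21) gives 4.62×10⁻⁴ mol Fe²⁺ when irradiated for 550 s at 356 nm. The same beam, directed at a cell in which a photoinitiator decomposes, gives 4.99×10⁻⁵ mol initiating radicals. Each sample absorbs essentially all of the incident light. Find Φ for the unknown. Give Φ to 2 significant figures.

Φ = 0.13

Photons absorbed by the actinometer: 4.62×10⁻⁴ / 1.21 = 3.818×10⁻⁴ mol.
Φ(unknown) = 4.99×10⁻⁵ / 3.818×10⁻⁴ = 0.13.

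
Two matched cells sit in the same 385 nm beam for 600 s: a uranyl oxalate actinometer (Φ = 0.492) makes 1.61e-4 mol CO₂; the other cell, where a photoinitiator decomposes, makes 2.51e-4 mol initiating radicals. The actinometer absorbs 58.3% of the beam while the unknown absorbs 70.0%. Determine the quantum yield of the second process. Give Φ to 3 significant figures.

Φ = 0.639

Photons absorbed by the actinometer: 1.61e-4 / 0.492 = 3.272e-4 mol.
Incident flux: 3.272e-4 / 0.583 = 5.612e-4 einstein.
Absorbed by unknown: 0.700 × 5.612e-4 = 3.928e-4 mol.
Φ(unknown) = 2.51e-4 / 3.928e-4 = 0.639.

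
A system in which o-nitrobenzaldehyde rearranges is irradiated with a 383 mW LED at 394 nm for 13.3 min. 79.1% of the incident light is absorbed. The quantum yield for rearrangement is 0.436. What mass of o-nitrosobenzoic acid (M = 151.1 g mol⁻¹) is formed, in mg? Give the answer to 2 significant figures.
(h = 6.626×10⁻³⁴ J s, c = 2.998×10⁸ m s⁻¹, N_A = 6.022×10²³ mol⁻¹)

Photon energy at 394 nm: hc/λ = (6.626×10⁻³⁴)(2.998×10⁸)/(394×10⁻⁹) = 5.042×10⁻¹⁹ J.
Energy delivered: (383 mW)(798 s) = 305.6 J.
Photons incident: 305.6 / 5.042×10⁻¹⁹ = 6.061×10²⁰, i.e. 6.061×10²⁰/6.022×10²³ = 0.001006 mol.
Photons absorbed: 0.791 × 0.001006 = 7.957×10⁻⁴ mol.
Product: Φ × n_abs = 0.436 × 7.957×10⁻⁴ = 3.469×10⁻⁴ mol.
Mass: 3.469×10⁻⁴ × 151.1 = 0.05242 g = 52 mg.

52 mg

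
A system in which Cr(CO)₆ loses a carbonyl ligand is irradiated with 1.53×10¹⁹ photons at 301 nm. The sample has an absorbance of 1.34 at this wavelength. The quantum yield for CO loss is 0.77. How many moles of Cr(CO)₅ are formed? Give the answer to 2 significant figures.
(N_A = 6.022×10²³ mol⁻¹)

1.9×10⁻⁵ mol

Moles of photons: 1.53×10¹⁹ / 6.022×10²³ = 2.541×10⁻⁵ mol.
Fraction absorbed: 1 − 10^(−1.34) = 0.9543.
Photons absorbed: 0.9543 × 2.541×10⁻⁵ = 2.425×10⁻⁵ mol.
Product: Φ × n_abs = 0.77 × 2.425×10⁻⁵ = 1.867×10⁻⁵ mol.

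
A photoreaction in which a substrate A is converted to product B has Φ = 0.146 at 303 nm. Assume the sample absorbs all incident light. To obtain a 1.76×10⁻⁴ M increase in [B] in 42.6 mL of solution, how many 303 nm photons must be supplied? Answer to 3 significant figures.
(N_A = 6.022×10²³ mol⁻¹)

3.09×10¹⁹ photons

Product: (1.76×10⁻⁴ M)(0.0426 L) = 7.498×10⁻⁶ mol.
Photons that must be absorbed: 7.498×10⁻⁶ / 0.146 = 5.136×10⁻⁵ mol.
Photon count: 5.136×10⁻⁵ × 6.022×10²³ = 3.09×10¹⁹.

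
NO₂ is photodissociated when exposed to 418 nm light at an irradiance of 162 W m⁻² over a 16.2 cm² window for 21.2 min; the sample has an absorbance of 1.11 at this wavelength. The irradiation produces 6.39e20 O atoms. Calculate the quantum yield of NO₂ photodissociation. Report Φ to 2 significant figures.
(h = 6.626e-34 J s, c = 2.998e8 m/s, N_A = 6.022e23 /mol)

Product: 6.39e20 / 6.022e23 = 0.001061 mol.
Photon energy at 418 nm: hc/λ = (6.626e-34)(2.998e8)/(418e-9) = 4.752e-19 J.
Energy delivered: (162 W m⁻²)(16.2e-4 m²)(1272 s) = 333.8 J.
Photons incident: 333.8 / 4.752e-19 = 7.024e20, i.e. 7.024e20/6.022e23 = 0.001166 mol.
Fraction absorbed: 1 − 10^(−1.11) = 0.9224.
Photons absorbed: 0.9224 × 0.001166 = 0.001076 mol.
Φ = 0.001061 mol / 0.001076 mol photons = 0.99.

Φ = 0.99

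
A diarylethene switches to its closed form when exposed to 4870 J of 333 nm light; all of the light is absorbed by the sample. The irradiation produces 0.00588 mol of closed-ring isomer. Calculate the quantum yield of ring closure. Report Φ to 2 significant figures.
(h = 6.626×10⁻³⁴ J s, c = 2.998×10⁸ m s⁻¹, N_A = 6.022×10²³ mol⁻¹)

Photon energy at 333 nm: hc/λ = (6.626×10⁻³⁴)(2.998×10⁸)/(333×10⁻⁹) = 5.965×10⁻¹⁹ J.
Photons incident: 4870 / 5.965×10⁻¹⁹ = 8.164×10²¹, i.e. 8.164×10²¹/6.022×10²³ = 0.01356 mol.
Φ = 0.00588 mol / 0.01356 mol photons = 0.43.

Φ = 0.43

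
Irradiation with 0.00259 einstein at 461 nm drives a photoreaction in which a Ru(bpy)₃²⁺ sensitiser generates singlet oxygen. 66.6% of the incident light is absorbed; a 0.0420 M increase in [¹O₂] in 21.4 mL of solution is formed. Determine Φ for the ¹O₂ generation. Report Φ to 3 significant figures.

Φ = 0.521

Product: (0.0420 M)(0.0214 L) = 8.988×10⁻⁴ mol.
Photons absorbed: 0.666 × 0.00259 = 0.001725 mol.
Φ = 8.988×10⁻⁴ mol / 0.001725 mol photons = 0.521.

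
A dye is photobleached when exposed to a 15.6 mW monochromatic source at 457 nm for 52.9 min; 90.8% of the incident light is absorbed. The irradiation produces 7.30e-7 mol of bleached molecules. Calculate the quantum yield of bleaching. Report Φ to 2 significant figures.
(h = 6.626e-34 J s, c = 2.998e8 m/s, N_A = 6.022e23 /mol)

Photon energy at 457 nm: hc/λ = (6.626e-34)(2.998e8)/(457e-9) = 4.347e-19 J.
Energy delivered: (15.6 mW)(3174 s) = 49.51 J.
Photons incident: 49.51 / 4.347e-19 = 1.139e20, i.e. 1.139e20/6.022e23 = 1.891e-4 mol.
Photons absorbed: 0.908 × 1.891e-4 = 1.717e-4 mol.
Φ = 7.30e-7 mol / 1.717e-4 mol photons = 0.0043.

Φ = 0.0043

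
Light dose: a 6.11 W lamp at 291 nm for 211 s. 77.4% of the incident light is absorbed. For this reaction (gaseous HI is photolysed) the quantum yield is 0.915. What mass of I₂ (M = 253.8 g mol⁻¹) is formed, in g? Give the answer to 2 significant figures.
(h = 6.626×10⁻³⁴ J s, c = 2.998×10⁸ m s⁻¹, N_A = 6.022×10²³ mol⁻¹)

Photon energy at 291 nm: hc/λ = (6.626×10⁻³⁴)(2.998×10⁸)/(291×10⁻⁹) = 6.826×10⁻¹⁹ J.
Energy delivered: (6.11 W)(211 s) = 1289 J.
Photons incident: 1289 / 6.826×10⁻¹⁹ = 1.888×10²¹, i.e. 1.888×10²¹/6.022×10²³ = 0.003135 mol.
Photons absorbed: 0.774 × 0.003135 = 0.002426 mol.
Product: Φ × n_abs = 0.915 × 0.002426 = 0.002220 mol.
Mass: 0.002220 × 253.8 = 0.5634 g = 0.56 g.

0.56 g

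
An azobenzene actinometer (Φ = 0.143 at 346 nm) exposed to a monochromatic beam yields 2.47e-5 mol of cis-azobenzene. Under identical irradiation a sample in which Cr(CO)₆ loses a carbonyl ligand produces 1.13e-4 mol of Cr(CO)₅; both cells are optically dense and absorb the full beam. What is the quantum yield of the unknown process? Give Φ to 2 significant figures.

Photons absorbed by the actinometer: 2.47e-5 / 0.143 = 1.727e-4 mol.
Φ(unknown) = 1.13e-4 / 1.727e-4 = 0.65.

Φ = 0.65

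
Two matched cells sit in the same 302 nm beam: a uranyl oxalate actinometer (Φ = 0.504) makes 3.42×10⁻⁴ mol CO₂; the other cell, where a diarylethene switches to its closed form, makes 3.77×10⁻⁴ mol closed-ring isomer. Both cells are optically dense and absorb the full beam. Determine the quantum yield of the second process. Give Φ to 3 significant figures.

Φ = 0.556

Photons absorbed by the actinometer: 3.42×10⁻⁴ / 0.504 = 6.786×10⁻⁴ mol.
Φ(unknown) = 3.77×10⁻⁴ / 6.786×10⁻⁴ = 0.556.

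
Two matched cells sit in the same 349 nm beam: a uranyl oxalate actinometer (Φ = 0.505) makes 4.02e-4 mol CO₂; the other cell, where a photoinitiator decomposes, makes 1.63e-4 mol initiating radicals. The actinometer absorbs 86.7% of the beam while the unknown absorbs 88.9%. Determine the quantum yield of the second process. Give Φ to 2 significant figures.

Φ = 0.20

Photons absorbed by the actinometer: 4.02e-4 / 0.505 = 7.960e-4 mol.
Incident flux: 7.960e-4 / 0.867 = 9.181e-4 einstein.
Absorbed by unknown: 0.889 × 9.181e-4 = 8.162e-4 mol.
Φ(unknown) = 1.63e-4 / 8.162e-4 = 0.20.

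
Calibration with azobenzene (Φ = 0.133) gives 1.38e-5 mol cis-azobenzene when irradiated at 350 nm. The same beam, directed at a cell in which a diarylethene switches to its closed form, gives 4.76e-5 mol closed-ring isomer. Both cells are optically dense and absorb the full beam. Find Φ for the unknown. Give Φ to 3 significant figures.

Photons absorbed by the actinometer: 1.38e-5 / 0.133 = 1.038e-4 mol.
Φ(unknown) = 4.76e-5 / 1.038e-4 = 0.459.

Φ = 0.459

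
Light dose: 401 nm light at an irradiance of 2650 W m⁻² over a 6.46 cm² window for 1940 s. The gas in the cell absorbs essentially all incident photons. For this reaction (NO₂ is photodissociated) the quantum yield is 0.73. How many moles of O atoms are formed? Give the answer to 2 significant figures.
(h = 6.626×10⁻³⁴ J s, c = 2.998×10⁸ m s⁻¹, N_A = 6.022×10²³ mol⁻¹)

Photon energy at 401 nm: hc/λ = (6.626×10⁻³⁴)(2.998×10⁸)/(401×10⁻⁹) = 4.954×10⁻¹⁹ J.
Energy delivered: (2650 W m⁻²)(6.46×10⁻⁴ m²)(1940 s) = 3321 J.
Photons incident: 3321 / 4.954×10⁻¹⁹ = 6.704×10²¹, i.e. 6.704×10²¹/6.022×10²³ = 0.01113 mol.
Product: Φ × n_abs = 0.73 × 0.01113 = 0.008125 mol.

0.0081 mol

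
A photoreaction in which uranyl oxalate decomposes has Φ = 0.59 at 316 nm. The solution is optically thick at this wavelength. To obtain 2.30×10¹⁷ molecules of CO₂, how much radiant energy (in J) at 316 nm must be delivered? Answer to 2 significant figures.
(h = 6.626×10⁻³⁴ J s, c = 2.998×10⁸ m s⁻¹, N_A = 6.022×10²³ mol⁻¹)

0.25 J

Product: 2.30×10¹⁷ / 6.022×10²³ = 3.819×10⁻⁷ mol.
Photons that must be absorbed: 3.819×10⁻⁷ / 0.59 = 6.473×10⁻⁷ mol.
Photon energy: hc/λ = 6.286×10⁻¹⁹ J; per mole, 3.785×10⁵ J mol⁻¹.
Energy required: 6.473×10⁻⁷ × 3.785×10⁵ = 0.25 J.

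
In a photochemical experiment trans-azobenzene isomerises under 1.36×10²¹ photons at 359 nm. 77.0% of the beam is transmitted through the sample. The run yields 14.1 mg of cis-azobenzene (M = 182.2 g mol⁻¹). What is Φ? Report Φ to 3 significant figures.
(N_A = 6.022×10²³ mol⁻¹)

Φ = 0.149

Product: 14.1 mg / 182.2 g mol⁻¹ = 7.739×10⁻⁵ mol.
Moles of photons: 1.36×10²¹ / 6.022×10²³ = 0.002258 mol.
Fraction absorbed: 1 − 77.0/100 = 0.2300.
Photons absorbed: 0.2300 × 0.002258 = 5.193×10⁻⁴ mol.
Φ = 7.739×10⁻⁵ mol / 5.193×10⁻⁴ mol photons = 0.149.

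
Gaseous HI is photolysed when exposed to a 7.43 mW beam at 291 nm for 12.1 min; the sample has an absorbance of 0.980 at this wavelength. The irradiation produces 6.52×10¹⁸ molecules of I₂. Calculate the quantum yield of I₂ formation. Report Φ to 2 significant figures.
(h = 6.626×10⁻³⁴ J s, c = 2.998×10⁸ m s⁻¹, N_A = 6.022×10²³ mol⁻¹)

Φ = 0.92

Product: 6.52×10¹⁸ / 6.022×10²³ = 1.083×10⁻⁵ mol.
Photon energy at 291 nm: hc/λ = (6.626×10⁻³⁴)(2.998×10⁸)/(291×10⁻⁹) = 6.826×10⁻¹⁹ J.
Energy delivered: (7.43 mW)(726 s) = 5.394 J.
Photons incident: 5.394 / 6.826×10⁻¹⁹ = 7.902×10¹⁸, i.e. 7.902×10¹⁸/6.022×10²³ = 1.312×10⁻⁵ mol.
Fraction absorbed: 1 − 10^(−0.980) = 0.8953.
Photons absorbed: 0.8953 × 1.312×10⁻⁵ = 1.175×10⁻⁵ mol.
Φ = 1.083×10⁻⁵ mol / 1.175×10⁻⁵ mol photons = 0.92.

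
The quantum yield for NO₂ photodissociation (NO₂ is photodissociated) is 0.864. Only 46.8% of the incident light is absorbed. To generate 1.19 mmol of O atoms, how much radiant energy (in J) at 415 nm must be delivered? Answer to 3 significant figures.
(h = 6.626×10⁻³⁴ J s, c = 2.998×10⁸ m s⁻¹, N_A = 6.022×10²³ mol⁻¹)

Product: 1.19 mmol = 0.00119 mol.
Photons that must be absorbed: 0.00119 / 0.864 = 0.001377 mol.
Incident photons needed: 0.001377 / 0.468 = 0.002942 mol.
Photon energy: hc/λ = 4.787×10⁻¹⁹ J; per mole, 2.883×10⁵ J mol⁻¹.
Energy required: 0.002942 × 2.883×10⁵ = 848 J.

848 J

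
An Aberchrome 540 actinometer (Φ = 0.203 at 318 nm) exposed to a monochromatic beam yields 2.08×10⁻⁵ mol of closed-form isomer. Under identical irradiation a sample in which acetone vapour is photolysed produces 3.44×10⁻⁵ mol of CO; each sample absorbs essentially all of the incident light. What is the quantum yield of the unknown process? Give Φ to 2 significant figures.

Φ = 0.34

Photons absorbed by the actinometer: 2.08×10⁻⁵ / 0.203 = 1.025×10⁻⁴ mol.
Φ(unknown) = 3.44×10⁻⁵ / 1.025×10⁻⁴ = 0.34.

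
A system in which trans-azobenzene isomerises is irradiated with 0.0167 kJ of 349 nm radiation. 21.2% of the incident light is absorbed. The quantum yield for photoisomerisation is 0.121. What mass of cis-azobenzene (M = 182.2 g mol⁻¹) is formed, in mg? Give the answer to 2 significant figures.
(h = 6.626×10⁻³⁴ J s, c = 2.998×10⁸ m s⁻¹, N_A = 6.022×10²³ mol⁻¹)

Photon energy at 349 nm: hc/λ = (6.626×10⁻³⁴)(2.998×10⁸)/(349×10⁻⁹) = 5.692×10⁻¹⁹ J.
Incident energy: 0.0167 kJ = 16.7 J.
Photons incident: 16.7 / 5.692×10⁻¹⁹ = 2.934×10¹⁹, i.e. 2.934×10¹⁹/6.022×10²³ = 4.872×10⁻⁵ mol.
Photons absorbed: 0.212 × 4.872×10⁻⁵ = 1.033×10⁻⁵ mol.
Product: Φ × n_abs = 0.121 × 1.033×10⁻⁵ = 1.250×10⁻⁶ mol.
Mass: 1.250×10⁻⁶ × 182.2 = 2.278×10⁻⁴ g = 0.23 mg.

0.23 mg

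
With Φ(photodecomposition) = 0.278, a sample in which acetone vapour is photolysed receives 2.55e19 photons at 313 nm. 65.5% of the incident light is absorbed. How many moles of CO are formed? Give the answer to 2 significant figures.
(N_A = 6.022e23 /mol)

7.7e-6 mol

Moles of photons: 2.55e19 / 6.022e23 = 4.234e-5 mol.
Photons absorbed: 0.655 × 4.234e-5 = 2.773e-5 mol.
Product: Φ × n_abs = 0.278 × 2.773e-5 = 7.709e-6 mol.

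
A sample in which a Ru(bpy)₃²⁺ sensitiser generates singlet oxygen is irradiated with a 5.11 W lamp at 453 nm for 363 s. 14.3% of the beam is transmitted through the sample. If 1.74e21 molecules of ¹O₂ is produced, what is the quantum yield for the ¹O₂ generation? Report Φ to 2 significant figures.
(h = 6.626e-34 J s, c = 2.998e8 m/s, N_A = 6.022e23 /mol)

Φ = 0.48

Product: 1.74e21 / 6.022e23 = 0.002889 mol.
Photon energy at 453 nm: hc/λ = (6.626e-34)(2.998e8)/(453e-9) = 4.385e-19 J.
Energy delivered: (5.11 W)(363 s) = 1855 J.
Photons incident: 1855 / 4.385e-19 = 4.230e21, i.e. 4.230e21/6.022e23 = 0.007024 mol.
Fraction absorbed: 1 − 14.3/100 = 0.8570.
Photons absorbed: 0.8570 × 0.007024 = 0.006020 mol.
Φ = 0.002889 mol / 0.006020 mol photons = 0.48.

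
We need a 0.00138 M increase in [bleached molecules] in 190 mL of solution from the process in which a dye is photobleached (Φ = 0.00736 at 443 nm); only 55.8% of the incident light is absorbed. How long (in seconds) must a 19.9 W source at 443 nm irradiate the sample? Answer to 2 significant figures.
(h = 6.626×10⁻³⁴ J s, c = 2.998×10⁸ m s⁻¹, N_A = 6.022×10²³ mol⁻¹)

t ≈ 870 s

Product: (0.00138 M)(0.19 L) = 2.622×10⁻⁴ mol.
Photons that must be absorbed: 2.622×10⁻⁴ / 0.00736 = 0.03563 mol.
Incident photons needed: 0.03563 / 0.558 = 0.06385 mol.
Photon energy: hc/λ = 4.484×10⁻¹⁹ J; per mole, 2.700×10⁵ J mol⁻¹.
Energy required: 0.06385 × 2.700×10⁵ = 1.724×10⁴ J.
Time: 1.724×10⁴ J / 19.9 W = 870 s.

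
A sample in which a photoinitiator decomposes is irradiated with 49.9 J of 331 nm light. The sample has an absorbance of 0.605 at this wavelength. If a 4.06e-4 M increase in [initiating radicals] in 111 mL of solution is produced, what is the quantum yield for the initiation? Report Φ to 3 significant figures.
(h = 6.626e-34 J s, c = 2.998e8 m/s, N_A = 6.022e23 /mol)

Product: (4.06e-4 M)(0.111 L) = 4.507e-5 mol.
Photon energy at 331 nm: hc/λ = (6.626e-34)(2.998e8)/(331e-9) = 6.001e-19 J.
Photons incident: 49.9 / 6.001e-19 = 8.315e19, i.e. 8.315e19/6.022e23 = 1.381e-4 mol.
Fraction absorbed: 1 − 10^(−0.605) = 0.7517.
Photons absorbed: 0.7517 × 1.381e-4 = 1.038e-4 mol.
Φ = 4.507e-5 mol / 1.038e-4 mol photons = 0.434.

Φ = 0.434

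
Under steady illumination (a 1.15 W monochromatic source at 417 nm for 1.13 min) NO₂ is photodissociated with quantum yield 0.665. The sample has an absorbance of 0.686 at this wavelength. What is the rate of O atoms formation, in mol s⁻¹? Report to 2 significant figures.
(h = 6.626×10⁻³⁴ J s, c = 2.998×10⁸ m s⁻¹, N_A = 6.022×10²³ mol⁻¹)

Photon energy at 417 nm: hc/λ = (6.626×10⁻³⁴)(2.998×10⁸)/(417×10⁻⁹) = 4.764×10⁻¹⁹ J.
Energy delivered: (1.15 W)(67.8 s) = 77.97 J.
Photons incident: 77.97 / 4.764×10⁻¹⁹ = 1.637×10²⁰, i.e. 1.637×10²⁰/6.022×10²³ = 2.718×10⁻⁴ mol.
Fraction absorbed: 1 − 10^(−0.686) = 0.7939.
Photons absorbed: 0.7939 × 2.718×10⁻⁴ = 2.158×10⁻⁴ mol.
Product formed: 0.665 × 2.158×10⁻⁴ = 1.435×10⁻⁴ mol.
Rate: 1.435×10⁻⁴ / 67.8 s = 2.1×10⁻⁶ mol s⁻¹.

2.1×10⁻⁶ mol s⁻¹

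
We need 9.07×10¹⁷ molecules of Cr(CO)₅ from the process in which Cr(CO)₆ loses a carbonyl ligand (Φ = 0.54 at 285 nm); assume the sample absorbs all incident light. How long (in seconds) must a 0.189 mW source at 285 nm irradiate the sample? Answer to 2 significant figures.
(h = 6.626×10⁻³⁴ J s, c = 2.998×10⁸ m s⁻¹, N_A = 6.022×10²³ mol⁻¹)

t ≈ 6200 s

Product: 9.07×10¹⁷ / 6.022×10²³ = 1.506×10⁻⁶ mol.
Photons that must be absorbed: 1.506×10⁻⁶ / 0.54 = 2.789×10⁻⁶ mol.
Photon energy: hc/λ = 6.970×10⁻¹⁹ J; per mole, 4.197×10⁵ J mol⁻¹.
Energy required: 2.789×10⁻⁶ × 4.197×10⁵ = 1.171 J.
Time: 1.171 J / 0.000189 W = 6200 s.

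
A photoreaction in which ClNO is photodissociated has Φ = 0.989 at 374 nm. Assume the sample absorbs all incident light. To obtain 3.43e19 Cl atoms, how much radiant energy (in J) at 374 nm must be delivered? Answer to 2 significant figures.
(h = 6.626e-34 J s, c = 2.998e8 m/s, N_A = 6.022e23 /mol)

Product: 3.43e19 / 6.022e23 = 5.696e-5 mol.
Photons that must be absorbed: 5.696e-5 / 0.989 = 5.759e-5 mol.
Photon energy: hc/λ = 5.311e-19 J; per mole, 3.198e5 J mol⁻¹.
Energy required: 5.759e-5 × 3.198e5 = 18 J.

18 J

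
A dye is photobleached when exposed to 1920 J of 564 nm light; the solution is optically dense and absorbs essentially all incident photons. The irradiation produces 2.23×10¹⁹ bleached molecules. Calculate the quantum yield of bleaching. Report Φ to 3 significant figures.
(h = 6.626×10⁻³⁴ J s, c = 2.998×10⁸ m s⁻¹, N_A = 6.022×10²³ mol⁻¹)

Φ = 0.00409

Product: 2.23×10¹⁹ / 6.022×10²³ = 3.703×10⁻⁵ mol.
Photon energy at 564 nm: hc/λ = (6.626×10⁻³⁴)(2.998×10⁸)/(564×10⁻⁹) = 3.522×10⁻¹⁹ J.
Photons incident: 1920 / 3.522×10⁻¹⁹ = 5.451×10²¹, i.e. 5.451×10²¹/6.022×10²³ = 0.009052 mol.
Φ = 3.703×10⁻⁵ mol / 0.009052 mol photons = 0.00409.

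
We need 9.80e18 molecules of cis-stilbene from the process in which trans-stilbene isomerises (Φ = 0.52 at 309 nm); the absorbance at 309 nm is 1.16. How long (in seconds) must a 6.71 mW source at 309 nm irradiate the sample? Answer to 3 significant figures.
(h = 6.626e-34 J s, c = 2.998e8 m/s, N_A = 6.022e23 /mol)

Product: 9.80e18 / 6.022e23 = 1.627e-5 mol.
Photons that must be absorbed: 1.627e-5 / 0.52 = 3.129e-5 mol.
Fraction absorbed: 1 − 10^(−1.16) = 0.9308.
Incident photons needed: 3.129e-5 / 0.9308 = 3.362e-5 mol.
Photon energy: hc/λ = 6.429e-19 J; per mole, 3.872e5 J mol⁻¹.
Energy required: 3.362e-5 × 3.872e5 = 13.02 J.
Time: 13.02 J / 0.00671 W = 1940 s.

t ≈ 1940 s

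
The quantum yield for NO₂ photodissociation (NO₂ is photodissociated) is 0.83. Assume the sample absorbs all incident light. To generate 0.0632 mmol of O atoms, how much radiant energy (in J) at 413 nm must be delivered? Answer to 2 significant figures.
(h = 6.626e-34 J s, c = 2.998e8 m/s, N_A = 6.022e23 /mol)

Product: 0.0632 mmol = 6.32e-5 mol.
Photons that must be absorbed: 6.32e-5 / 0.83 = 7.614e-5 mol.
Photon energy: hc/λ = 4.810e-19 J; per mole, 2.897e5 J mol⁻¹.
Energy required: 7.614e-5 × 2.897e5 = 22 J.

22 J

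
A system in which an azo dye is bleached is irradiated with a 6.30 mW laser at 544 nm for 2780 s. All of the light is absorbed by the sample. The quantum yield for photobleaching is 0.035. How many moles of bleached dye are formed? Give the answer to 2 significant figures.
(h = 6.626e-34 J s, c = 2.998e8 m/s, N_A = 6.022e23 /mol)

Photon energy at 544 nm: hc/λ = (6.626e-34)(2.998e8)/(544e-9) = 3.652e-19 J.
Energy delivered: (6.30 mW)(2780 s) = 17.51 J.
Photons incident: 17.51 / 3.652e-19 = 4.795e19, i.e. 4.795e19/6.022e23 = 7.962e-5 mol.
Product: Φ × n_abs = 0.035 × 7.962e-5 = 2.787e-6 mol.

2.8e-6 mol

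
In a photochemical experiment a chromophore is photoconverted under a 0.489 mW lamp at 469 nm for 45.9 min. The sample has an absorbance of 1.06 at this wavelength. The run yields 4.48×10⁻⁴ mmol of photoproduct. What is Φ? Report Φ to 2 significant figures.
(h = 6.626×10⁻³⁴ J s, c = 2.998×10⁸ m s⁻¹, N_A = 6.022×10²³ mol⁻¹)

Product: 4.48×10⁻⁴ mmol = 4.48×10⁻⁷ mol.
Photon energy at 469 nm: hc/λ = (6.626×10⁻³⁴)(2.998×10⁸)/(469×10⁻⁹) = 4.236×10⁻¹⁹ J.
Energy delivered: (0.489 mW)(2754 s) = 1.347 J.
Photons incident: 1.347 / 4.236×10⁻¹⁹ = 3.180×10¹⁸, i.e. 3.180×10¹⁸/6.022×10²³ = 5.281×10⁻⁶ mol.
Fraction absorbed: 1 − 10^(−1.06) = 0.9129.
Photons absorbed: 0.9129 × 5.281×10⁻⁶ = 4.821×10⁻⁶ mol.
Φ = 4.48×10⁻⁷ mol / 4.821×10⁻⁶ mol photons = 0.093.

Φ = 0.093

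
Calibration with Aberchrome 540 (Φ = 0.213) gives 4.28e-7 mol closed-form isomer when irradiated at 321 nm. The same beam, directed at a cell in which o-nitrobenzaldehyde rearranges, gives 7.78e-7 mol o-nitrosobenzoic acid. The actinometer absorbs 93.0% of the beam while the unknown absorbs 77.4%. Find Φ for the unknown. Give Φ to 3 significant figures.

Photons absorbed by the actinometer: 4.28e-7 / 0.213 = 2.009e-6 mol.
Incident flux: 2.009e-6 / 0.930 = 2.160e-6 einstein.
Absorbed by unknown: 0.774 × 2.160e-6 = 1.672e-6 mol.
Φ(unknown) = 7.78e-7 / 1.672e-6 = 0.465.

Φ = 0.465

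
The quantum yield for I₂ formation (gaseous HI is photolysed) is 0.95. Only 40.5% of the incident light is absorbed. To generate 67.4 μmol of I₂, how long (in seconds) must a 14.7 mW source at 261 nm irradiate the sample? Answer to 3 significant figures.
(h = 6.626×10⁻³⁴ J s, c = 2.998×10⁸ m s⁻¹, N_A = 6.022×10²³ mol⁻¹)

t ≈ 5460 s

Product: 67.4 μmol = 6.74×10⁻⁵ mol.
Photons that must be absorbed: 6.74×10⁻⁵ / 0.95 = 7.095×10⁻⁵ mol.
Incident photons needed: 7.095×10⁻⁵ / 0.405 = 1.752×10⁻⁴ mol.
Photon energy: hc/λ = 7.611×10⁻¹⁹ J; per mole, 4.583×10⁵ J mol⁻¹.
Energy required: 1.752×10⁻⁴ × 4.583×10⁵ = 80.29 J.
Time: 80.29 J / 0.0147 W = 5460 s.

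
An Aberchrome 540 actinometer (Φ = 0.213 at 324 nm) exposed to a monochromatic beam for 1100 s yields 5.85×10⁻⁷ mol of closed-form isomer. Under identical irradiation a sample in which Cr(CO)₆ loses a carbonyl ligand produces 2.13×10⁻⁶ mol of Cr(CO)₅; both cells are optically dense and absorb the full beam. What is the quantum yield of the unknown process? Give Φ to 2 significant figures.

Photons absorbed by the actinometer: 5.85×10⁻⁷ / 0.213 = 2.746×10⁻⁶ mol.
Φ(unknown) = 2.13×10⁻⁶ / 2.746×10⁻⁶ = 0.78.

Φ = 0.78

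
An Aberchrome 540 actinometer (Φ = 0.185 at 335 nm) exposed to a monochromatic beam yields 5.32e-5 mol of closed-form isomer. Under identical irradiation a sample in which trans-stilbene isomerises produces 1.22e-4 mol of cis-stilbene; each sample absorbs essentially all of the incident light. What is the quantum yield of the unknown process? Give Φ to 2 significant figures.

Φ = 0.42

Photons absorbed by the actinometer: 5.32e-5 / 0.185 = 2.876e-4 mol.
Φ(unknown) = 1.22e-4 / 2.876e-4 = 0.42.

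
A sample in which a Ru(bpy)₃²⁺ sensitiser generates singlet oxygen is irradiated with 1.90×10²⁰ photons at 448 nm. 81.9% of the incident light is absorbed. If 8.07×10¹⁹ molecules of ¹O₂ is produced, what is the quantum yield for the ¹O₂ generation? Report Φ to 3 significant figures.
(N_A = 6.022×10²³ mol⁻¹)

Product: 8.07×10¹⁹ / 6.022×10²³ = 1.340×10⁻⁴ mol.
Moles of photons: 1.90×10²⁰ / 6.022×10²³ = 3.155×10⁻⁴ mol.
Photons absorbed: 0.819 × 3.155×10⁻⁴ = 2.584×10⁻⁴ mol.
Φ = 1.340×10⁻⁴ mol / 2.584×10⁻⁴ mol photons = 0.519.

Φ = 0.519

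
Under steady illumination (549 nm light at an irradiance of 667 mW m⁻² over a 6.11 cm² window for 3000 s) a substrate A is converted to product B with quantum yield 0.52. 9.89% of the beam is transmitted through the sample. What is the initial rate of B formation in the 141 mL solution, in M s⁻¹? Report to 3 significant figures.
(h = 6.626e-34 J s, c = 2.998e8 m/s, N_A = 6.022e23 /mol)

Photon energy at 549 nm: hc/λ = (6.626e-34)(2.998e8)/(549e-9) = 3.618e-19 J.
Energy delivered: (667 mW m⁻²)(6.11e-4 m²)(3000 s) = 1.223 J.
Photons incident: 1.223 / 3.618e-19 = 3.380e18, i.e. 3.380e18/6.022e23 = 5.613e-6 mol.
Fraction absorbed: 1 − 9.89/100 = 0.9011.
Photons absorbed: 0.9011 × 5.613e-6 = 5.058e-6 mol.
Product formed: 0.52 × 5.058e-6 = 2.630e-6 mol.
Rate: 2.630e-6 mol / (3000 s × 0.141 L) = 6.22e-9 M s⁻¹.

6.22e-9 M s⁻¹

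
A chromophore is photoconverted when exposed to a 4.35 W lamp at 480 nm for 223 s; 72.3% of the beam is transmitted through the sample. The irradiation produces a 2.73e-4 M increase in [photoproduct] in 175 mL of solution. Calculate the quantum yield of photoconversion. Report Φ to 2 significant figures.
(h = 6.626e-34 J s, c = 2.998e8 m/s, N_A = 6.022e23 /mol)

Φ = 0.044

Product: (2.73e-4 M)(0.175 L) = 4.778e-5 mol.
Photon energy at 480 nm: hc/λ = (6.626e-34)(2.998e8)/(480e-9) = 4.138e-19 J.
Energy delivered: (4.35 W)(223 s) = 970.1 J.
Photons incident: 970.1 / 4.138e-19 = 2.344e21, i.e. 2.344e21/6.022e23 = 0.003892 mol.
Fraction absorbed: 1 − 72.3/100 = 0.2770.
Photons absorbed: 0.2770 × 0.003892 = 0.001078 mol.
Φ = 4.778e-5 mol / 0.001078 mol photons = 0.044.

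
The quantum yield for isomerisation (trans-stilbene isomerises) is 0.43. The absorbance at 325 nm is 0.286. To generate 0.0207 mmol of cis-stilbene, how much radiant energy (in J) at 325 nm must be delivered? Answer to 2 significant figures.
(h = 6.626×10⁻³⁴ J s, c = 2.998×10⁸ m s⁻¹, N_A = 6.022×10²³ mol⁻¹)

37 J

Product: 0.0207 mmol = 2.07×10⁻⁵ mol.
Photons that must be absorbed: 2.07×10⁻⁵ / 0.43 = 4.814×10⁻⁵ mol.
Fraction absorbed: 1 − 10^(−0.286) = 0.4824.
Incident photons needed: 4.814×10⁻⁵ / 0.4824 = 9.979×10⁻⁵ mol.
Photon energy: hc/λ = 6.112×10⁻¹⁹ J; per mole, 3.681×10⁵ J mol⁻¹.
Energy required: 9.979×10⁻⁵ × 3.681×10⁵ = 37 J.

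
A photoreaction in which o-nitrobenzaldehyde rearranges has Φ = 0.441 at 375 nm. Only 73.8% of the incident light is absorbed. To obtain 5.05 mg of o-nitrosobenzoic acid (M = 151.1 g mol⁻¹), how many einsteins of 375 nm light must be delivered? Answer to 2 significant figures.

Product: 5.05 mg / 151.1 g mol⁻¹ = 3.342×10⁻⁵ mol.
Photons that must be absorbed: 3.342×10⁻⁵ / 0.441 = 7.578×10⁻⁵ mol.
Incident photons needed: 7.578×10⁻⁵ / 0.738 = 1.027×10⁻⁴ mol.

1.0×10⁻⁴ einstein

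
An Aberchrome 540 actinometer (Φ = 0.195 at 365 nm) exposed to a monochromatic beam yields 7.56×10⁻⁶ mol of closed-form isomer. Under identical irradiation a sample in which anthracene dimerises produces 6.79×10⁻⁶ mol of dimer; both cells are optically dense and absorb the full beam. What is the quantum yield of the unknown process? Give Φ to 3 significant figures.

Φ = 0.175

Photons absorbed by the actinometer: 7.56×10⁻⁶ / 0.195 = 3.877×10⁻⁵ mol.
Φ(unknown) = 6.79×10⁻⁶ / 3.877×10⁻⁵ = 0.175.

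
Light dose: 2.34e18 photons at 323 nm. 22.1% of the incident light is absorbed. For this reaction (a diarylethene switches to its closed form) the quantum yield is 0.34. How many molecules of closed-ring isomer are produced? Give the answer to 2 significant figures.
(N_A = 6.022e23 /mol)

1.8e17 molecules

Moles of photons: 2.34e18 / 6.022e23 = 3.886e-6 mol.
Photons absorbed: 0.221 × 3.886e-6 = 8.588e-7 mol.
Product: Φ × n_abs = 0.34 × 8.588e-7 = 2.920e-7 mol.
As a count: 2.920e-7 × 6.022e23 = 1.8e17.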